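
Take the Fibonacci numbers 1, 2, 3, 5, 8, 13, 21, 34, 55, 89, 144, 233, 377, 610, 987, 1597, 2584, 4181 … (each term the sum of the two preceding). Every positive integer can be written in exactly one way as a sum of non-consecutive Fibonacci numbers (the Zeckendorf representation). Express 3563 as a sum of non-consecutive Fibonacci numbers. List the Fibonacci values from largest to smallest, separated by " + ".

Greedy algorithm:
subtract 2584 from 3563: 979 remains
subtract 610 from 979: 369 remains
subtract 233 from 369: 136 remains
subtract 89 from 136: 47 remains
subtract 34 from 47: 13 remains
subtract 13 from 13: 0 remains
So 3563 = 2584 + 610 + 233 + 89 + 34 + 13, with no two terms consecutive in the sequence.

2584 + 610 + 233 + 89 + 34 + 13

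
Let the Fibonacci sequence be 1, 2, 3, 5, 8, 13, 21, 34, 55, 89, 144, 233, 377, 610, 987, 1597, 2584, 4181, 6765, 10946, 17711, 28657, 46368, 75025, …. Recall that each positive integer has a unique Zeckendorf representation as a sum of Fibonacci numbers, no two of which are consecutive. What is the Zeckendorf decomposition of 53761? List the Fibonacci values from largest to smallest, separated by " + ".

46368 + 6765 + 610 + 13 + 5

Greedily peel off the largest Fibonacci term at each step:
46368 ≤ 53761 < 75025, so take 46368; remainder 7393
6765 ≤ 7393 < 10946, so take 6765; remainder 628
610 ≤ 628 < 987, so take 610; remainder 18
13 ≤ 18 < 21, so take 13; remainder 5
5 ≤ 5 < 8, so take 5; remainder 0
So 53761 = 46368 + 6765 + 610 + 13 + 5, with no two terms consecutive in the sequence.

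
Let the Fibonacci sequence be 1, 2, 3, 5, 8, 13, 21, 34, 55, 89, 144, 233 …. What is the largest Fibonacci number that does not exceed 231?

144

144 ≤ 231 < 233, so the largest Fibonacci number not exceeding 231 is 144.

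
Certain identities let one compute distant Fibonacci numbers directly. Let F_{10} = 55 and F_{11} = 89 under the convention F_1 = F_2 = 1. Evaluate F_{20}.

6765

By the doubling identity F_{2k} = F_k(2F_{k+1} − F_k): F_{20} = 55·(2·89 − 55) = 55·123 = 6765.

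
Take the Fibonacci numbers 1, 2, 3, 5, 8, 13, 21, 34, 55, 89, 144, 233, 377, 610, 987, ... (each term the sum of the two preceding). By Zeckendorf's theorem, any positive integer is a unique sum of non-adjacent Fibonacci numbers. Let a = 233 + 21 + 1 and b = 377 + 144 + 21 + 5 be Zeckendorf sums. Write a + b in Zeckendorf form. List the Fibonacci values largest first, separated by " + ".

The two numbers are 255 and 547, so their sum is 802.
802: greatest Fibonacci not exceeding it is 610, leaving 192
192: greatest Fibonacci not exceeding it is 144, leaving 48
48: greatest Fibonacci not exceeding it is 34, leaving 14
14: greatest Fibonacci not exceeding it is 13, leaving 1
1: greatest Fibonacci not exceeding it is 1, leaving 0

610 + 144 + 34 + 13 + 1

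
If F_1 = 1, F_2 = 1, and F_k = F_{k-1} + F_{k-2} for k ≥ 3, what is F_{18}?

Iterating the recurrence up to F_{10} = 55 and F_{9} = 34:
F_{11} = F_{10} + F_{9} = 55 + 34 = 89
F_{12} = F_{11} + F_{10} = 89 + 55 = 144
F_{13} = F_{12} + F_{11} = 144 + 89 = 233
F_{14} = F_{13} + F_{12} = 233 + 144 = 377
F_{15} = F_{14} + F_{13} = 377 + 233 = 610
F_{16} = F_{15} + F_{14} = 610 + 377 = 987
F_{17} = F_{16} + F_{15} = 987 + 610 = 1597
F_{18} = F_{17} + F_{16} = 1597 + 987 = 2584

2584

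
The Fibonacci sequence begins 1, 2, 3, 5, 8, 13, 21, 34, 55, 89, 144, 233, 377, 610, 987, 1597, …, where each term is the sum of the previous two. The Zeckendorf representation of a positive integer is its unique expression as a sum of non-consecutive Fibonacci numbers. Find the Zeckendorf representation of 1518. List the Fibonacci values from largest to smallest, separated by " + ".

987 + 377 + 144 + 8 + 2

Greedy algorithm:
take 987 (≤ 1518); 1518 − 987 = 531
take 377 (≤ 531); 531 − 377 = 154
take 144 (≤ 154); 154 − 144 = 10
take 8 (≤ 10); 10 − 8 = 2
take 2 (≤ 2); 2 − 2 = 0
So 1518 = 987 + 377 + 144 + 8 + 2, with no two terms consecutive in the sequence.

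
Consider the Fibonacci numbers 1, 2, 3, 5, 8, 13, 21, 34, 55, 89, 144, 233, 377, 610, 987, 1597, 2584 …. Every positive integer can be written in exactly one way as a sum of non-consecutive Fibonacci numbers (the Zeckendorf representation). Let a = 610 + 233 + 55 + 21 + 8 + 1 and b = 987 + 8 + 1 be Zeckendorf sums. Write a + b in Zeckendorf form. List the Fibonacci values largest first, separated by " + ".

1597 + 233 + 89 + 5

The two numbers are 928 and 996, so their sum is 1924.
Greedy algorithm:
1924: greatest Fibonacci not exceeding it is 1597, leaving 327
327: greatest Fibonacci not exceeding it is 233, leaving 94
94: greatest Fibonacci not exceeding it is 89, leaving 5
5: greatest Fibonacci not exceeding it is 5, leaving 0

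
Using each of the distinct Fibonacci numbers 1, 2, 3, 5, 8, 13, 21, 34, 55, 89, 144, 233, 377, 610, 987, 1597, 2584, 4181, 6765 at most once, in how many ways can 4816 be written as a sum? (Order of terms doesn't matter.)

Starting from the Zeckendorf form and repeatedly splitting a term F_k into F_{k−1} + F_{k−2} (when neither is already used) reaches every representation.
4816 = 4181+610+21+3+1 = 4181+610+13+8+3+1 = 4181+377+233+21+3+1 = … (19 more), for 22 in all.

22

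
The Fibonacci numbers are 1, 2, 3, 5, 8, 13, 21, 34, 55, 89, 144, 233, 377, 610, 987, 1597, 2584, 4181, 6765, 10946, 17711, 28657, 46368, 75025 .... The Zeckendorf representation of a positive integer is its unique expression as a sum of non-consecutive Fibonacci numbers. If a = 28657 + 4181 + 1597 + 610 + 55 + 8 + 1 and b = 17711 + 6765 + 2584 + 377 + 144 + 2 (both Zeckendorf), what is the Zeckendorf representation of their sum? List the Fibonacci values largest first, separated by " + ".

46368 + 10946 + 4181 + 987 + 144 + 55 + 8 + 3

The two numbers are 35109 and 27583, so their sum is 62692.
Greedily peel off the largest Fibonacci term at each step:
subtract 46368 from 62692: 16324 remains
subtract 10946 from 16324: 5378 remains
subtract 4181 from 5378: 1197 remains
subtract 987 from 1197: 210 remains
subtract 144 from 210: 66 remains
subtract 55 from 66: 11 remains
subtract 8 from 11: 3 remains
subtract 3 from 3: 0 remains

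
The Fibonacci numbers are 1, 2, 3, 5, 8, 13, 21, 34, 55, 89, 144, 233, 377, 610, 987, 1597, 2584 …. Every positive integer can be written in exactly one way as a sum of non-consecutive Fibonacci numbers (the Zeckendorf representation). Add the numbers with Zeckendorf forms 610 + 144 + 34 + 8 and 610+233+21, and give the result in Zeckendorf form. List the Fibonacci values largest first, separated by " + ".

The two numbers are 796 and 864, so their sum is 1660.
Greedy algorithm:
1660 − 1597 = 63
63 − 55 = 8
8 − 8 = 0

1597 + 55 + 8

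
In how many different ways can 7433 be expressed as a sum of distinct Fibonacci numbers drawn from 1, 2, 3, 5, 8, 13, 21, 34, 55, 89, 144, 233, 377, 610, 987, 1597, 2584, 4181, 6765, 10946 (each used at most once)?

63

Starting from the Zeckendorf form and repeatedly splitting a term F_k into F_{k−1} + F_{k−2} (when neither is already used) reaches every representation.
7433 = 6765+610+55+3 = 6765+610+55+2+1 = 6765+610+34+21+3 = … (60 more), for 63 in all.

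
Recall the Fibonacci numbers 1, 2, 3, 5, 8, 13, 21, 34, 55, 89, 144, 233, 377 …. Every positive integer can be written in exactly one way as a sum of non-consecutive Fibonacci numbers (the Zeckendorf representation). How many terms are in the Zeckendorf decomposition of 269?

3

Greedy algorithm:
take 233 (≤ 269); 269 − 233 = 36
take 34 (≤ 36); 36 − 34 = 2
take 2 (≤ 2); 2 − 2 = 0
269 = 233 + 34 + 2, which has 3 terms.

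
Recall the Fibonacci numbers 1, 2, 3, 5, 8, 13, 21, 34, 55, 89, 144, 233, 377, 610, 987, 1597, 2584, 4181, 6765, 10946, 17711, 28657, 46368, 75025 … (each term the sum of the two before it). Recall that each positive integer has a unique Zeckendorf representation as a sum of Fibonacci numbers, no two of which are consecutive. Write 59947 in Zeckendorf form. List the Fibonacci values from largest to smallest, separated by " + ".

Repeatedly subtract the largest Fibonacci number that fits:
subtract 46368 from 59947: 13579 remains
subtract 10946 from 13579: 2633 remains
subtract 2584 from 2633: 49 remains
subtract 34 from 49: 15 remains
subtract 13 from 15: 2 remains
subtract 2 from 2: 0 remains
So 59947 = 46368 + 10946 + 2584 + 34 + 13 + 2, with no two terms consecutive in the sequence.

46368 + 10946 + 2584 + 34 + 13 + 2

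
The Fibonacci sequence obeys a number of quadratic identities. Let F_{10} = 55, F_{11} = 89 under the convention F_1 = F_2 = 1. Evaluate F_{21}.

By the addition formula F_{m+n} = F_m F_{n+1} + F_{m−1} F_n with m=11, n=10: F_{21} = 89·89 + 55·55 = 7921 + 3025 = 10946.

10946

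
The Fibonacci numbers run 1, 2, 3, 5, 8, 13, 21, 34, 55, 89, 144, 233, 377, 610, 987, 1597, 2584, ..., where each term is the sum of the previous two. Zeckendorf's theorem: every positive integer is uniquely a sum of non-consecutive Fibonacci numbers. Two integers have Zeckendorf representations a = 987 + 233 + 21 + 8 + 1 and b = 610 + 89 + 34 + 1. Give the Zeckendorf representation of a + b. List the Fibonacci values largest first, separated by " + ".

The two numbers are 1250 and 734, so their sum is 1984.
Greedily peel off the largest Fibonacci term at each step:
1597 ≤ 1984 < 2584, so take 1597; remainder 387
377 ≤ 387 < 610, so take 377; remainder 10
8 ≤ 10 < 13, so take 8; remainder 2
2 ≤ 2 < 3, so take 2; remainder 0

1597 + 377 + 8 + 2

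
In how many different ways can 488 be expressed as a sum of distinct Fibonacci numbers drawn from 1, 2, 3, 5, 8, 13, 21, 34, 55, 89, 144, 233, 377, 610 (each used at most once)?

488 = 377+89+21+1 = 377+89+13+8+1 = 377+55+34+21+1 = … (9 more), for 12 in all.

12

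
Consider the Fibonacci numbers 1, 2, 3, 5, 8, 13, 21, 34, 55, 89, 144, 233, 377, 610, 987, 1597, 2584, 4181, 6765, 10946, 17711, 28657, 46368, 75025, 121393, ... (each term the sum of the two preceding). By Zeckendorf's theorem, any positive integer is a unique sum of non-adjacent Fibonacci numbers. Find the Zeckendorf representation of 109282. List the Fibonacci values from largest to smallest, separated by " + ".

Repeatedly subtract the largest Fibonacci number that fits:
largest Fibonacci ≤ 109282 is 75025; 109282 − 75025 = 34257
largest Fibonacci ≤ 34257 is 28657; 34257 − 28657 = 5600
largest Fibonacci ≤ 5600 is 4181; 5600 − 4181 = 1419
largest Fibonacci ≤ 1419 is 987; 1419 − 987 = 432
largest Fibonacci ≤ 432 is 377; 432 − 377 = 55
largest Fibonacci ≤ 55 is 55; 55 − 55 = 0
So 109282 = 75025 + 28657 + 4181 + 987 + 377 + 55, with no two terms consecutive in the sequence.

75025 + 28657 + 4181 + 987 + 377 + 55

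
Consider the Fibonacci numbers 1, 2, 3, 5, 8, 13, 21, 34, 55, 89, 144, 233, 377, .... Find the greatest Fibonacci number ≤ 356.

233

233 ≤ 356 < 377, so the largest Fibonacci number not exceeding 356 is 233.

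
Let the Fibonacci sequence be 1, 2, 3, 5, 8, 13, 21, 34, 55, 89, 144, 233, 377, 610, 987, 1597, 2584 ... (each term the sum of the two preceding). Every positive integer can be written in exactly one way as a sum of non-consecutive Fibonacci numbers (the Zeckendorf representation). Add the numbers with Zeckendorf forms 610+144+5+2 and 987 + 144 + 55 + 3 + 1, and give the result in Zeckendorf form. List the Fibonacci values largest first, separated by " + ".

The two numbers are 761 and 1190, so their sum is 1951.
Repeatedly subtract the largest Fibonacci number that fits:
largest Fibonacci ≤ 1951 is 1597; 1951 − 1597 = 354
largest Fibonacci ≤ 354 is 233; 354 − 233 = 121
largest Fibonacci ≤ 121 is 89; 121 − 89 = 32
largest Fibonacci ≤ 32 is 21; 32 − 21 = 11
largest Fibonacci ≤ 11 is 8; 11 − 8 = 3
largest Fibonacci ≤ 3 is 3; 3 − 3 = 0

1597 + 233 + 89 + 21 + 8 + 3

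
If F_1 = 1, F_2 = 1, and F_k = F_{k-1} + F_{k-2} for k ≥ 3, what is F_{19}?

Iterating the recurrence up to F_{14} = 377 and F_{13} = 233:
F_{15} = F_{14} + F_{13} = 377 + 233 = 610
F_{16} = F_{15} + F_{14} = 610 + 377 = 987
F_{17} = F_{16} + F_{15} = 987 + 610 = 1597
F_{18} = F_{17} + F_{16} = 1597 + 987 = 2584
F_{19} = F_{18} + F_{17} = 2584 + 1597 = 4181

4181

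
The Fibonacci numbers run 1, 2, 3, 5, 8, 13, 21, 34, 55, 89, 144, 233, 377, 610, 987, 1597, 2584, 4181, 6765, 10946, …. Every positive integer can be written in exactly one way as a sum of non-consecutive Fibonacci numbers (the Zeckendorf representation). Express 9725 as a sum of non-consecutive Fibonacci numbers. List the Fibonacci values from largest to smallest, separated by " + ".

largest Fibonacci ≤ 9725 is 6765; 9725 − 6765 = 2960
largest Fibonacci ≤ 2960 is 2584; 2960 − 2584 = 376
largest Fibonacci ≤ 376 is 233; 376 − 233 = 143
largest Fibonacci ≤ 143 is 89; 143 − 89 = 54
largest Fibonacci ≤ 54 is 34; 54 − 34 = 20
largest Fibonacci ≤ 20 is 13; 20 − 13 = 7
largest Fibonacci ≤ 7 is 5; 7 − 5 = 2
largest Fibonacci ≤ 2 is 2; 2 − 2 = 0
So 9725 = 6765 + 2584 + 233 + 89 + 34 + 13 + 5 + 2, with no two terms consecutive in the sequence.

6765 + 2584 + 233 + 89 + 34 + 13 + 5 + 2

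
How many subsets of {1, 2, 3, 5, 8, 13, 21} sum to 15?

15 = 13+2 = 8+5+2 — 2 representations.

2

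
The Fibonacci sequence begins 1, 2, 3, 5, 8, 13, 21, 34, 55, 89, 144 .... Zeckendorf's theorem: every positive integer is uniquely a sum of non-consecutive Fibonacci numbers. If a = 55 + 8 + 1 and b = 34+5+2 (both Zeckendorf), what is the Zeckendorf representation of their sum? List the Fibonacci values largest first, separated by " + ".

89 + 13 + 3

The two numbers are 64 and 41, so their sum is 105.
Repeatedly subtract the largest Fibonacci number that fits:
89 ≤ 105 < 144, so take 89; remainder 16
13 ≤ 16 < 21, so take 13; remainder 3
3 ≤ 3 < 5, so take 3; remainder 0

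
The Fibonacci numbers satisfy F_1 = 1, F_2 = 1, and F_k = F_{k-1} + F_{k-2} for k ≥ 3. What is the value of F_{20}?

6765

Iterating the recurrence up to F_{12} = 144 and F_{11} = 89:
F_{13} = F_{12} + F_{11} = 144 + 89 = 233
F_{14} = F_{13} + F_{12} = 233 + 144 = 377
F_{15} = F_{14} + F_{13} = 377 + 233 = 610
F_{16} = F_{15} + F_{14} = 610 + 377 = 987
F_{17} = F_{16} + F_{15} = 987 + 610 = 1597
F_{18} = F_{17} + F_{16} = 1597 + 987 = 2584
F_{19} = F_{18} + F_{17} = 2584 + 1597 = 4181
F_{20} = F_{19} + F_{18} = 4181 + 2584 = 6765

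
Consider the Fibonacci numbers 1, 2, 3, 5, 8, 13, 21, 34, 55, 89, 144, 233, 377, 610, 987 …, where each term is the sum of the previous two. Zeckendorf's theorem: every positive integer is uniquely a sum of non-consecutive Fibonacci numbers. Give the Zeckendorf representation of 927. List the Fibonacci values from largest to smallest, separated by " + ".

Repeatedly subtract the largest Fibonacci number that fits:
610 ≤ 927 < 987, so take 610; remainder 317
233 ≤ 317 < 377, so take 233; remainder 84
55 ≤ 84 < 89, so take 55; remainder 29
21 ≤ 29 < 34, so take 21; remainder 8
8 ≤ 8 < 13, so take 8; remainder 0
So 927 = 610 + 233 + 55 + 21 + 8, with no two terms consecutive in the sequence.

610 + 233 + 55 + 21 + 8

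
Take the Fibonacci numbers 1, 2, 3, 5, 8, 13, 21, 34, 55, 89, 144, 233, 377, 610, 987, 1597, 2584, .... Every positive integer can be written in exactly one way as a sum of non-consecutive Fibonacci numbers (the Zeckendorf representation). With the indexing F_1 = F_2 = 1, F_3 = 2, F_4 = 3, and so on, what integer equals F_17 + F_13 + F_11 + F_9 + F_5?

1958

F_17 + F_13 + F_11 + F_9 + F_5 = 1597 + 233 + 89 + 34 + 5 = 1958.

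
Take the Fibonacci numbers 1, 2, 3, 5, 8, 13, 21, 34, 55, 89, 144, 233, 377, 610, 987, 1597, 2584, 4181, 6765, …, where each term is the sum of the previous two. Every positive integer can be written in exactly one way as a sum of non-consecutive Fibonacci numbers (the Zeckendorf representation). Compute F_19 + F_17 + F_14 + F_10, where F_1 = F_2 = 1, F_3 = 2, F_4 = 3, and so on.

F_19 + F_17 + F_14 + F_10 = 4181 + 1597 + 377 + 55 = 6210.

6210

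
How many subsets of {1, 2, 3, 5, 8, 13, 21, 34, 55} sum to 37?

Starting from the Zeckendorf form and repeatedly splitting a term F_k into F_{k−1} + F_{k−2} (when neither is already used) reaches every representation.
37 = 34+3 = 34+2+1 = 21+13+3 = 21+13+2+1 = 21+8+5+3 = … (1 more), for 6 in all.

6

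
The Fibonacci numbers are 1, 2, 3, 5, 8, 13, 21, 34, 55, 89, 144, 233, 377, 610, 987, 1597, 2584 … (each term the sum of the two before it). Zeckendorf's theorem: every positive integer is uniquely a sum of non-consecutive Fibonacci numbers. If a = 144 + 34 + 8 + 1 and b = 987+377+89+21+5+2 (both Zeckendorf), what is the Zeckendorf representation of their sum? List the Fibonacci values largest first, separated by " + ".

1597 + 55 + 13 + 3

The two numbers are 187 and 1481, so their sum is 1668.
largest Fibonacci ≤ 1668 is 1597; 1668 − 1597 = 71
largest Fibonacci ≤ 71 is 55; 71 − 55 = 16
largest Fibonacci ≤ 16 is 13; 16 − 13 = 3
largest Fibonacci ≤ 3 is 3; 3 − 3 = 0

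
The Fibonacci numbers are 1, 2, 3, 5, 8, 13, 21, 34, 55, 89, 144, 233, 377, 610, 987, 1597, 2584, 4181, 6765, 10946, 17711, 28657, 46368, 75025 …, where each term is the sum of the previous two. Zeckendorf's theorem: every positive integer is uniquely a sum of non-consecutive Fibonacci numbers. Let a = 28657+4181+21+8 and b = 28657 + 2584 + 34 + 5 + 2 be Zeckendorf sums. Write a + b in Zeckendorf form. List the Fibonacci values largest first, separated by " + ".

The two numbers are 32867 and 31282, so their sum is 64149.
Repeatedly subtract the largest Fibonacci number that fits:
largest Fibonacci ≤ 64149 is 46368; 64149 − 46368 = 17781
largest Fibonacci ≤ 17781 is 17711; 17781 − 17711 = 70
largest Fibonacci ≤ 70 is 55; 70 − 55 = 15
largest Fibonacci ≤ 15 is 13; 15 − 13 = 2
largest Fibonacci ≤ 2 is 2; 2 − 2 = 0

46368 + 17711 + 55 + 13 + 2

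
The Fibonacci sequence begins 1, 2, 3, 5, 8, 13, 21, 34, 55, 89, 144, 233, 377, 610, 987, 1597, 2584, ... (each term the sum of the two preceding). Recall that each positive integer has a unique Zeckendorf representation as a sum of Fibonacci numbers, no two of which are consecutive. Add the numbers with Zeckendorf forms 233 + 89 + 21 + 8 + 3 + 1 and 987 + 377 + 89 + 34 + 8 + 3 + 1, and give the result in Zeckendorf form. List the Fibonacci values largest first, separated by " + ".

1597 + 233 + 21 + 3

The two numbers are 355 and 1499, so their sum is 1854.
1597 ≤ 1854 < 2584, so take 1597; remainder 257
233 ≤ 257 < 377, so take 233; remainder 24
21 ≤ 24 < 34, so take 21; remainder 3
3 ≤ 3 < 5, so take 3; remainder 0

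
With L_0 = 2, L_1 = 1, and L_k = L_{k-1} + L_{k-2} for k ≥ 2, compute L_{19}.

Iterating the recurrence up to L_{14} = 843 and L_{13} = 521:
L_{15} = L_{14} + L_{13} = 843 + 521 = 1364
L_{16} = L_{15} + L_{14} = 1364 + 843 = 2207
L_{17} = L_{16} + L_{15} = 2207 + 1364 = 3571
L_{18} = L_{17} + L_{16} = 3571 + 2207 = 5778
L_{19} = L_{18} + L_{17} = 5778 + 3571 = 9349

9349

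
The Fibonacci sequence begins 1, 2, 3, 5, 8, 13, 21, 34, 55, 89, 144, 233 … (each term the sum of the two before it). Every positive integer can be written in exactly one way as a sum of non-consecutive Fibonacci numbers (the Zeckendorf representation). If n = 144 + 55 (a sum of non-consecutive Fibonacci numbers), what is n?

199

144 + 55 = 199.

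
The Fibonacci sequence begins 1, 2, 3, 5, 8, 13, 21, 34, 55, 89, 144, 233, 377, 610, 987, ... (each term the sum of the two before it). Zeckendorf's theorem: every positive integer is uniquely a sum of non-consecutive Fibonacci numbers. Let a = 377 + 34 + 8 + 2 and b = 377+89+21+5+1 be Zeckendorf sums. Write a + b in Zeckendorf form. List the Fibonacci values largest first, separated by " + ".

The two numbers are 421 and 493, so their sum is 914.
subtract 610 from 914: 304 remains
subtract 233 from 304: 71 remains
subtract 55 from 71: 16 remains
subtract 13 from 16: 3 remains
subtract 3 from 3: 0 remains

610 + 233 + 55 + 13 + 3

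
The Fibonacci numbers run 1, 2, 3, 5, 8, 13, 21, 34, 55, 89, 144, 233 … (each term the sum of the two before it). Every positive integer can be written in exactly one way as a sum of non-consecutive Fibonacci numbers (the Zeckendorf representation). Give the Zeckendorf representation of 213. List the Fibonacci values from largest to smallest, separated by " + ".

Greedily peel off the largest Fibonacci term at each step:
144 ≤ 213 < 233, so take 144; remainder 69
55 ≤ 69 < 89, so take 55; remainder 14
13 ≤ 14 < 21, so take 13; remainder 1
1 ≤ 1 < 2, so take 1; remainder 0
So 213 = 144 + 55 + 13 + 1, with no two terms consecutive in the sequence.

144 + 55 + 13 + 1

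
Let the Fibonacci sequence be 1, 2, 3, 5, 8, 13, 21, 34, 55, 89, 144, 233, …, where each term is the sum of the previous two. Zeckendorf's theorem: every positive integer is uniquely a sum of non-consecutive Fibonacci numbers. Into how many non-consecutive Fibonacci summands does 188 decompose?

Greedy algorithm:
188: greatest Fibonacci not exceeding it is 144, leaving 44
44: greatest Fibonacci not exceeding it is 34, leaving 10
10: greatest Fibonacci not exceeding it is 8, leaving 2
2: greatest Fibonacci not exceeding it is 2, leaving 0
188 = 144 + 34 + 8 + 2, which has 4 terms.

4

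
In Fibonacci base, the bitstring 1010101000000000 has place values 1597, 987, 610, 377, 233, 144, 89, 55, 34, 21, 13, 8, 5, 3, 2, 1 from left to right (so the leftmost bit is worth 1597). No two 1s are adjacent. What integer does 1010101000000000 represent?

2529

Summing the place values of the 1 bits: 1597 + 610 + 233 + 89 = 2529.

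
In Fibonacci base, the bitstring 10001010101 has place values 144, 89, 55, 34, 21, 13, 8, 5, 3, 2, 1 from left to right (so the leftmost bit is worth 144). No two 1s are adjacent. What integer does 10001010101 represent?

Summing the place values of the 1 bits: 144 + 21 + 8 + 3 + 1 = 177.

177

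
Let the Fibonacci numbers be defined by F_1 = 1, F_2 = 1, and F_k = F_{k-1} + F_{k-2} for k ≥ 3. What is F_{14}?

Iterating the recurrence up to F_{9} = 34 and F_{8} = 21:
F_{10} = F_{9} + F_{8} = 34 + 21 = 55
F_{11} = F_{10} + F_{9} = 55 + 34 = 89
F_{12} = F_{11} + F_{10} = 89 + 55 = 144
F_{13} = F_{12} + F_{11} = 144 + 89 = 233
F_{14} = F_{13} + F_{12} = 233 + 144 = 377

377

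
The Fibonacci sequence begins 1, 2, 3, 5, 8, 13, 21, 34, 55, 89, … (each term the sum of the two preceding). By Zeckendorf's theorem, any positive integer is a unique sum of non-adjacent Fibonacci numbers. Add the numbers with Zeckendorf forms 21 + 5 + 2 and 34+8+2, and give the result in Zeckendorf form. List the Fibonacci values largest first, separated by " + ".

The two numbers are 28 and 44, so their sum is 72.
Greedy algorithm:
subtract 55 from 72: 17 remains
subtract 13 from 17: 4 remains
subtract 3 from 4: 1 remains
subtract 1 from 1: 0 remains

55 + 13 + 3 + 1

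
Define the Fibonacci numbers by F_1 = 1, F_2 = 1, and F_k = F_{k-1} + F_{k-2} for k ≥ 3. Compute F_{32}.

2178309

Iterating the recurrence up to F_{28} = 317811 and F_{27} = 196418:
F_{29} = F_{28} + F_{27} = 317811 + 196418 = 514229
F_{30} = F_{29} + F_{28} = 514229 + 317811 = 832040
F_{31} = F_{30} + F_{29} = 832040 + 514229 = 1346269
F_{32} = F_{31} + F_{30} = 1346269 + 832040 = 2178309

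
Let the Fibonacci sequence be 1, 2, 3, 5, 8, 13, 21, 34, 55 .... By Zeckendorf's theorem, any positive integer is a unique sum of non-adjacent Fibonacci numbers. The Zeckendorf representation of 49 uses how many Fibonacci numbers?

3

34 ≤ 49 < 55, so take 34; remainder 15
13 ≤ 15 < 21, so take 13; remainder 2
2 ≤ 2 < 3, so take 2; remainder 0
49 = 34 + 13 + 2, which has 3 terms.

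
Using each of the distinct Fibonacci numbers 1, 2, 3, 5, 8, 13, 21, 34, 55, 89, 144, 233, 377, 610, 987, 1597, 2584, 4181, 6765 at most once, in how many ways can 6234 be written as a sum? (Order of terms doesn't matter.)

Starting from the Zeckendorf form and repeatedly splitting a term F_k into F_{k−1} + F_{k−2} (when neither is already used) reaches every representation.
6234 = 4181+1597+377+55+21+3 = 4181+1597+377+55+21+2+1 = 4181+1597+377+55+13+8+3 = 4181+1597+233+144+55+21+3 = 4181+1597+377+55+13+8+2+1 = … (52 more), for 57 in all.

57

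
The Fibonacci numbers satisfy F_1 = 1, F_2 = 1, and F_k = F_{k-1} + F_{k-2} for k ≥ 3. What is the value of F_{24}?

46368

Iterating the recurrence up to F_{17} = 1597 and F_{16} = 987:
F_{18} = F_{17} + F_{16} = 1597 + 987 = 2584
F_{19} = F_{18} + F_{17} = 2584 + 1597 = 4181
F_{20} = F_{19} + F_{18} = 4181 + 2584 = 6765
F_{21} = F_{20} + F_{19} = 6765 + 4181 = 10946
F_{22} = F_{21} + F_{20} = 10946 + 6765 = 17711
F_{23} = F_{22} + F_{21} = 17711 + 10946 = 28657
F_{24} = F_{23} + F_{22} = 28657 + 17711 = 46368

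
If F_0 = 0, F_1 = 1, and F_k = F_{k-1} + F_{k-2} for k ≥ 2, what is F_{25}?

75025

Iterating the recurrence up to F_{20} = 6765 and F_{19} = 4181:
F_{21} = F_{20} + F_{19} = 6765 + 4181 = 10946
F_{22} = F_{21} + F_{20} = 10946 + 6765 = 17711
F_{23} = F_{22} + F_{21} = 17711 + 10946 = 28657
F_{24} = F_{23} + F_{22} = 28657 + 17711 = 46368
F_{25} = F_{24} + F_{23} = 46368 + 28657 = 75025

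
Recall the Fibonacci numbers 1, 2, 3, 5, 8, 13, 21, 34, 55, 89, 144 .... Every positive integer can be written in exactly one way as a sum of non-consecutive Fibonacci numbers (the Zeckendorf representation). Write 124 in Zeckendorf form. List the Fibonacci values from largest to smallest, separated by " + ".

subtract 89 from 124: 35 remains
subtract 34 from 35: 1 remains
subtract 1 from 1: 0 remains
So 124 = 89 + 34 + 1, with no two terms consecutive in the sequence.

89 + 34 + 1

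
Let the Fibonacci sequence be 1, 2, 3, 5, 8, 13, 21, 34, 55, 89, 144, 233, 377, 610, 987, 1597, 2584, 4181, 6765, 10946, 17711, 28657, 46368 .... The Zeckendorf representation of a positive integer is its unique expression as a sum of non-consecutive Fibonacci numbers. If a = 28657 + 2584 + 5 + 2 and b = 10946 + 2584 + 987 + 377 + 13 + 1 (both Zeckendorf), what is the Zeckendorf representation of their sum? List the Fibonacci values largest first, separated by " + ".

28657 + 10946 + 4181 + 1597 + 610 + 144 + 21

The two numbers are 31248 and 14908, so their sum is 46156.
46156: greatest Fibonacci not exceeding it is 28657, leaving 17499
17499: greatest Fibonacci not exceeding it is 10946, leaving 6553
6553: greatest Fibonacci not exceeding it is 4181, leaving 2372
2372: greatest Fibonacci not exceeding it is 1597, leaving 775
775: greatest Fibonacci not exceeding it is 610, leaving 165
165: greatest Fibonacci not exceeding it is 144, leaving 21
21: greatest Fibonacci not exceeding it is 21, leaving 0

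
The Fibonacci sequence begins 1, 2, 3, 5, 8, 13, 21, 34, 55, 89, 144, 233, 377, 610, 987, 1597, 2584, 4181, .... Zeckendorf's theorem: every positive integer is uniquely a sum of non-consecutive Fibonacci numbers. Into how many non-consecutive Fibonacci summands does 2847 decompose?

5

Greedily peel off the largest Fibonacci term at each step:
2847: greatest Fibonacci not exceeding it is 2584, leaving 263
263: greatest Fibonacci not exceeding it is 233, leaving 30
30: greatest Fibonacci not exceeding it is 21, leaving 9
9: greatest Fibonacci not exceeding it is 8, leaving 1
1: greatest Fibonacci not exceeding it is 1, leaving 0
2847 = 2584 + 233 + 21 + 8 + 1, which has 5 terms.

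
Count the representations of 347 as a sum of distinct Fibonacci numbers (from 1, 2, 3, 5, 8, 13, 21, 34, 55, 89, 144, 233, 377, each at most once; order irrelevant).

Starting from the Zeckendorf form and repeatedly splitting a term F_k into F_{k−1} + F_{k−2} (when neither is already used) reaches every representation.
347 = 233+89+21+3+1 = 233+89+13+8+3+1 = 233+55+34+21+3+1 = 233+55+34+13+8+3+1 = … (2 more), for 6 in all.

6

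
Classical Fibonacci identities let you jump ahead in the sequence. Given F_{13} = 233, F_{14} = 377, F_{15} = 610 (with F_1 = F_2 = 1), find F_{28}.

By the addition formula F_{m+n} = F_m F_{n+1} + F_{m−1} F_n with m=15, n=13: F_{28} = 610·377 + 377·233 = 229970 + 87841 = 317811.

317811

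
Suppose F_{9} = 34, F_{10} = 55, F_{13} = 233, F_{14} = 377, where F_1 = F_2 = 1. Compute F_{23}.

28657

By the addition formula F_{m+n} = F_m F_{n+1} + F_{m−1} F_n with m=14, n=9: F_{23} = 377·55 + 233·34 = 20735 + 7922 = 28657.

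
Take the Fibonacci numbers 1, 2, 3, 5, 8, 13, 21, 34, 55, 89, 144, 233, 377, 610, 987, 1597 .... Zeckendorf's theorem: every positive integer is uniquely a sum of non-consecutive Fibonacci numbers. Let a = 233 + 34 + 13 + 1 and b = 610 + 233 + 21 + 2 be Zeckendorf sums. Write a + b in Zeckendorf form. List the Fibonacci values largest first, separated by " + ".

987 + 144 + 13 + 3

The two numbers are 281 and 866, so their sum is 1147.
Greedily peel off the largest Fibonacci term at each step:
1147: greatest Fibonacci not exceeding it is 987, leaving 160
160: greatest Fibonacci not exceeding it is 144, leaving 16
16: greatest Fibonacci not exceeding it is 13, leaving 3
3: greatest Fibonacci not exceeding it is 3, leaving 0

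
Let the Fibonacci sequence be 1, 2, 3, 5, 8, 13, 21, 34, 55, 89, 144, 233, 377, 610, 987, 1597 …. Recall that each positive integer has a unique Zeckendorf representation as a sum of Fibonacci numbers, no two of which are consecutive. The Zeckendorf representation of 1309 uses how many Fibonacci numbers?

take 987 (≤ 1309); 1309 − 987 = 322
take 233 (≤ 322); 322 − 233 = 89
take 89 (≤ 89); 89 − 89 = 0
1309 = 987 + 233 + 89, which has 3 terms.

3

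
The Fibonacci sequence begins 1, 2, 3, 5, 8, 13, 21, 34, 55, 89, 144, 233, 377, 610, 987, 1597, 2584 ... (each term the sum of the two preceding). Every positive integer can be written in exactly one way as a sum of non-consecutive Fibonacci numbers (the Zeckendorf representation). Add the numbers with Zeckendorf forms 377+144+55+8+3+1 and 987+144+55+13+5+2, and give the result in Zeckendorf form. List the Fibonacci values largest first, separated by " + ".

The two numbers are 588 and 1206, so their sum is 1794.
subtract 1597 from 1794: 197 remains
subtract 144 from 197: 53 remains
subtract 34 from 53: 19 remains
subtract 13 from 19: 6 remains
subtract 5 from 6: 1 remains
subtract 1 from 1: 0 remains

1597 + 144 + 34 + 13 + 5 + 1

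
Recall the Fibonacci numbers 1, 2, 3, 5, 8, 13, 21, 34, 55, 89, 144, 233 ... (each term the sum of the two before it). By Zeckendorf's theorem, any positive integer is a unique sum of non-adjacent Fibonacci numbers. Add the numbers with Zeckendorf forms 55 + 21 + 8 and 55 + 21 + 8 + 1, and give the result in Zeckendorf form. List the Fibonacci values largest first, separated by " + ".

144 + 21 + 3 + 1

The two numbers are 84 and 85, so their sum is 169.
Greedy algorithm:
take 144 (≤ 169); 169 − 144 = 25
take 21 (≤ 25); 25 − 21 = 4
take 3 (≤ 4); 4 − 3 = 1
take 1 (≤ 1); 1 − 1 = 0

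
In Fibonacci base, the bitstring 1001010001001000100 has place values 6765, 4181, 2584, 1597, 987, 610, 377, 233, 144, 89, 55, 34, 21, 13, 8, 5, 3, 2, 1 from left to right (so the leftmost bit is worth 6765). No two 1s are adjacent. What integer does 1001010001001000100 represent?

Summing the place values of the 1 bits: 6765 + 1597 + 610 + 89 + 21 + 3 = 9085.

9085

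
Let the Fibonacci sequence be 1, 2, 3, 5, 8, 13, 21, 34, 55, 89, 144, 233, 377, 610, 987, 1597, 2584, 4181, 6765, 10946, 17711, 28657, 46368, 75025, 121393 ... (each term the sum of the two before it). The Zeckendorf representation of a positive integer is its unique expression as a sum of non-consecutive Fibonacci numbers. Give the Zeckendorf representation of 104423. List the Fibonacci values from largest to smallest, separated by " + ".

75025 + 28657 + 610 + 89 + 34 + 8

largest Fibonacci ≤ 104423 is 75025; 104423 − 75025 = 29398
largest Fibonacci ≤ 29398 is 28657; 29398 − 28657 = 741
largest Fibonacci ≤ 741 is 610; 741 − 610 = 131
largest Fibonacci ≤ 131 is 89; 131 − 89 = 42
largest Fibonacci ≤ 42 is 34; 42 − 34 = 8
largest Fibonacci ≤ 8 is 8; 8 − 8 = 0
So 104423 = 75025 + 28657 + 610 + 89 + 34 + 8, with no two terms consecutive in the sequence.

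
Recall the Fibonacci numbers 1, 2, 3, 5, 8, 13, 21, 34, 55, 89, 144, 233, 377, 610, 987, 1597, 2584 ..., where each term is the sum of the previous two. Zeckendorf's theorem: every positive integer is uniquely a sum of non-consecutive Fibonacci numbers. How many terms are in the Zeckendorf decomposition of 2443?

4

Greedy algorithm:
take 1597 (≤ 2443); 2443 − 1597 = 846
take 610 (≤ 846); 846 − 610 = 236
take 233 (≤ 236); 236 − 233 = 3
take 3 (≤ 3); 3 − 3 = 0
2443 = 1597 + 610 + 233 + 3, which has 4 terms.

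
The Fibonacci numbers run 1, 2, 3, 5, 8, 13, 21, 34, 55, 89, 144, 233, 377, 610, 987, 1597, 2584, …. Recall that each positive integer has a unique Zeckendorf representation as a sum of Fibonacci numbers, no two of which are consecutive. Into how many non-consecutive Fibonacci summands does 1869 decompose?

largest Fibonacci ≤ 1869 is 1597; 1869 − 1597 = 272
largest Fibonacci ≤ 272 is 233; 272 − 233 = 39
largest Fibonacci ≤ 39 is 34; 39 − 34 = 5
largest Fibonacci ≤ 5 is 5; 5 − 5 = 0
1869 = 1597 + 233 + 34 + 5, which has 4 terms.

4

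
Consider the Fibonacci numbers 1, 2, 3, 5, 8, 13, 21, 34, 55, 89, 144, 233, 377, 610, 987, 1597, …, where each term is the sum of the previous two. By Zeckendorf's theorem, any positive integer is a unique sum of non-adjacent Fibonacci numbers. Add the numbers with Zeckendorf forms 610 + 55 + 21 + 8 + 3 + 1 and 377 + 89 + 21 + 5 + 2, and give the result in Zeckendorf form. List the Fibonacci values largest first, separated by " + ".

987 + 144 + 55 + 5 + 1

The two numbers are 698 and 494, so their sum is 1192.
1192: greatest Fibonacci not exceeding it is 987, leaving 205
205: greatest Fibonacci not exceeding it is 144, leaving 61
61: greatest Fibonacci not exceeding it is 55, leaving 6
6: greatest Fibonacci not exceeding it is 5, leaving 1
1: greatest Fibonacci not exceeding it is 1, leaving 0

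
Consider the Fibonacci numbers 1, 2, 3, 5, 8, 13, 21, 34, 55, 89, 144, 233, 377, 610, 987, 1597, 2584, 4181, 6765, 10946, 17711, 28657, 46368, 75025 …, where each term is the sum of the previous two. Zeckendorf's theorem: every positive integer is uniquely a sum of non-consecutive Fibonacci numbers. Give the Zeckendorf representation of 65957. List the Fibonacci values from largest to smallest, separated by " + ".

65957: greatest Fibonacci not exceeding it is 46368, leaving 19589
19589: greatest Fibonacci not exceeding it is 17711, leaving 1878
1878: greatest Fibonacci not exceeding it is 1597, leaving 281
281: greatest Fibonacci not exceeding it is 233, leaving 48
48: greatest Fibonacci not exceeding it is 34, leaving 14
14: greatest Fibonacci not exceeding it is 13, leaving 1
1: greatest Fibonacci not exceeding it is 1, leaving 0
So 65957 = 46368 + 17711 + 1597 + 233 + 34 + 13 + 1, with no two terms consecutive in the sequence.

46368 + 17711 + 1597 + 233 + 34 + 13 + 1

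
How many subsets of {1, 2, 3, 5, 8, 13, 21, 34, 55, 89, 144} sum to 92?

Each representation comes from the Zeckendorf form by replacing some F_k with F_{k−1} + F_{k−2} where possible.
92 = 89+3 = 89+2+1 = 55+34+3 = 55+34+2+1 = … (4 more), for 8 in all.

8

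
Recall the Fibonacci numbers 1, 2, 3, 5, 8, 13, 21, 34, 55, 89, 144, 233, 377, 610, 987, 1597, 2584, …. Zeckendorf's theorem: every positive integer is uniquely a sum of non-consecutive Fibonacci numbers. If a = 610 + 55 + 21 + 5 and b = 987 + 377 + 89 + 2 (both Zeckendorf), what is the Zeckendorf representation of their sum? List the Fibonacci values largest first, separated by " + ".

The two numbers are 691 and 1455, so their sum is 2146.
2146 − 1597 = 549
549 − 377 = 172
172 − 144 = 28
28 − 21 = 7
7 − 5 = 2
2 − 2 = 0

1597 + 377 + 144 + 21 + 5 + 2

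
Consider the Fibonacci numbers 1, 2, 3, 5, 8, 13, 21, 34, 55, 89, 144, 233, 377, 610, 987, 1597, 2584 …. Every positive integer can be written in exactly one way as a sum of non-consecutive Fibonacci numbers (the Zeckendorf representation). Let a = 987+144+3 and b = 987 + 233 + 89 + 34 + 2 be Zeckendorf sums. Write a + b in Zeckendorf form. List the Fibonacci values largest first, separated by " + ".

1597 + 610 + 233 + 34 + 5

The two numbers are 1134 and 1345, so their sum is 2479.
Greedy algorithm:
take 1597 (≤ 2479); 2479 − 1597 = 882
take 610 (≤ 882); 882 − 610 = 272
take 233 (≤ 272); 272 − 233 = 39
take 34 (≤ 39); 39 − 34 = 5
take 5 (≤ 5); 5 − 5 = 0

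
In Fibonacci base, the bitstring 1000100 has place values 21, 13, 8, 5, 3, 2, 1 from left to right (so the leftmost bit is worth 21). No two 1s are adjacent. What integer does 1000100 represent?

24

Summing the place values of the 1 bits: 21 + 3 = 24.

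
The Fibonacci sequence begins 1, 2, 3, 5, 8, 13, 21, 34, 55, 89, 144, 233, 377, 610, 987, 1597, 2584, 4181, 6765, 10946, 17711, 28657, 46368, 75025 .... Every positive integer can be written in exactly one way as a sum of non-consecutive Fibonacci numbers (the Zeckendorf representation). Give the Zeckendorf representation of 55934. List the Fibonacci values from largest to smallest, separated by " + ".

take 46368 (≤ 55934); 55934 − 46368 = 9566
take 6765 (≤ 9566); 9566 − 6765 = 2801
take 2584 (≤ 2801); 2801 − 2584 = 217
take 144 (≤ 217); 217 − 144 = 73
take 55 (≤ 73); 73 − 55 = 18
take 13 (≤ 18); 18 − 13 = 5
take 5 (≤ 5); 5 − 5 = 0
So 55934 = 46368 + 6765 + 2584 + 144 + 55 + 13 + 5, with no two terms consecutive in the sequence.

46368 + 6765 + 2584 + 144 + 55 + 13 + 5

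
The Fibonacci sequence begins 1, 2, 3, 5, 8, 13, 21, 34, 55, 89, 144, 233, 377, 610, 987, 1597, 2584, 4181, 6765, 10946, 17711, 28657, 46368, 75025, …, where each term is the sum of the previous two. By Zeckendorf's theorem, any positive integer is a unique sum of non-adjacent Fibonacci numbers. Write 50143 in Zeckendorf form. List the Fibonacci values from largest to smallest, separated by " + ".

Repeatedly subtract the largest Fibonacci number that fits:
50143 − 46368 = 3775
3775 − 2584 = 1191
1191 − 987 = 204
204 − 144 = 60
60 − 55 = 5
5 − 5 = 0
So 50143 = 46368 + 2584 + 987 + 144 + 55 + 5, with no two terms consecutive in the sequence.

46368 + 2584 + 987 + 144 + 55 + 5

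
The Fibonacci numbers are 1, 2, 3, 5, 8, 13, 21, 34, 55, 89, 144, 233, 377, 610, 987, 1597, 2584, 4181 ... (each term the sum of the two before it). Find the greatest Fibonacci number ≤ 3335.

2584 ≤ 3335 < 4181, so the largest Fibonacci number not exceeding 3335 is 2584.

2584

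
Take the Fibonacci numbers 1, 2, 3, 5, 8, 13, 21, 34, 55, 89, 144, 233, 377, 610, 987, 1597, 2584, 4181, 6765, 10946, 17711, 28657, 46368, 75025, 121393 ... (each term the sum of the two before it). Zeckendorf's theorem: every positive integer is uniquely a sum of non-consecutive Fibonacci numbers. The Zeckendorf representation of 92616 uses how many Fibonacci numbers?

subtract 75025 from 92616: 17591 remains
subtract 10946 from 17591: 6645 remains
subtract 4181 from 6645: 2464 remains
subtract 1597 from 2464: 867 remains
subtract 610 from 867: 257 remains
subtract 233 from 257: 24 remains
subtract 21 from 24: 3 remains
subtract 3 from 3: 0 remains
92616 = 75025 + 10946 + 4181 + 1597 + 610 + 233 + 21 + 3, which has 8 terms.

8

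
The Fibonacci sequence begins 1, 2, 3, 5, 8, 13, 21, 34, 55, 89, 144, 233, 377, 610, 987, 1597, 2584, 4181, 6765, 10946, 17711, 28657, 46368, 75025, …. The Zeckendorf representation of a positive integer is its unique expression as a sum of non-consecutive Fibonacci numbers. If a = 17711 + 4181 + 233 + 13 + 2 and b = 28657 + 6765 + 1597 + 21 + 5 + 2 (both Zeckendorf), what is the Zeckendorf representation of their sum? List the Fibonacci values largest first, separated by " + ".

46368 + 10946 + 1597 + 233 + 34 + 8 + 1

The two numbers are 22140 and 37047, so their sum is 59187.
46368 ≤ 59187 < 75025, so take 46368; remainder 12819
10946 ≤ 12819 < 17711, so take 10946; remainder 1873
1597 ≤ 1873 < 2584, so take 1597; remainder 276
233 ≤ 276 < 377, so take 233; remainder 43
34 ≤ 43 < 55, so take 34; remainder 9
8 ≤ 9 < 13, so take 8; remainder 1
1 ≤ 1 < 2, so take 1; remainder 0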